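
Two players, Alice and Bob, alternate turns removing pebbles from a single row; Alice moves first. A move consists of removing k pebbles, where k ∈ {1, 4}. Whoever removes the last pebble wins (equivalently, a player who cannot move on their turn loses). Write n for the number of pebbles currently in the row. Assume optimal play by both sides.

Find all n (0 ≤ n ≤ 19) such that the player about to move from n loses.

Positions with no move are L. A position that does have a move is losing for the player to move precisely when every available move leads to a winning position for the opponent. Fill in the labels:
n=0: no move → L
n=1: reaches L-position 0 → W
n=2: only reaches 1(W), which is W → L
n=3: reaches L-position 2 → W
n=4: reaches L-position 0 → W
n=5: only reaches 4(W), 1(W), all W → L
n=6: reaches L-position 5 → W
n=7: only reaches 6(W), 3(W), all W → L
n=8: reaches L-position 7 → W
n=9: reaches L-position 5 → W
n=10: only reaches 9(W), 6(W), all W → L
n=11: reaches L-position 10 → W
n=12: only reaches 11(W), 8(W), all W → L
n=13: reaches L-position 12 → W
n=14: reaches L-position 10 → W
n=15: only reaches 14(W), 11(W), all W → L
n=16: reaches L-position 15 → W
n=17: only reaches 16(W), 13(W), all W → L
n=18: reaches L-position 17 → W
n=19: reaches L-position 15 → W
Reading off the rows marked L gives the requested list; there are 8 such values of n.

0, 2, 5, 7, 10, 12, 15, 17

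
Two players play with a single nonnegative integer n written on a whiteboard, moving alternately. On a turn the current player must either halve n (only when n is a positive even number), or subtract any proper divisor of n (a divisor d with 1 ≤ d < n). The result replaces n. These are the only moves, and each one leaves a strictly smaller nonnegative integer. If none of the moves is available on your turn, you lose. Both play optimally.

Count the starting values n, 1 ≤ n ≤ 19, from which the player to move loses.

Use the standard recursion: the mover loses at a terminal position; elsewhere, the mover wins exactly when some move hands the opponent an L position.
n=0: no move → L
n=1: no move → L
n=2: →1(L), so W
n=3: →2(W) only, which is W, so L
n=4: →3(L), so W
n=5: →4(W) only, which is W, so L
n=6: →3(L), so W
n=7: →6(W) only, which is W, so L
n=8: →7(L), so W
n=9: →6(W), 8(W) — all W, so L
n=10: →5(L), so W
n=11: →10(W) only, which is W, so L
n=12: →9(L), so W
n=13: →12(W) only, which is W, so L
n=14: →7(L), so W
n=15: →10(W), 12(W), 14(W) — all W, so L
n=16: →15(L), so W
n=17: →16(W) only, which is W, so L
n=18: →9(L), so W
n=19: →18(W) only, which is W, so L
L entries with 1 ≤ n ≤ 19 (n=0 is outside the asked range and is not counted): n = 1, 3, 5, 7, 9, 11, 13, 15, 17, 19; that makes 10.

10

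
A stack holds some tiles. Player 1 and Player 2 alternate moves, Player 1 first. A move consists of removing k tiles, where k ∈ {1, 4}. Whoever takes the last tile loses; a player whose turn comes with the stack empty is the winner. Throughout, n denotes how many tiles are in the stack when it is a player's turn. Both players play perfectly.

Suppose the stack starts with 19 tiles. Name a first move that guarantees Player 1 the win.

Work bottom-up. With no move the player to move wins. Otherwise the position is W if at least one move leads to an L position for the opponent, and L if every move leads to a W.
n=0: no move; the opponent has just taken the last tile and therefore loses → W
n=1: →0(W) only, which is W, so L
n=2: →1(L), so W
n=3: →2(W) only, which is W, so L
n=4: →3(L), so W
n=5: →1(L), so W
n=6: →5(W), 2(W) — all W, so L
n=7: →6(L), so W
n=8: →7(W), 4(W) — all W, so L
n=9: →8(L), so W
n=10: →6(L), so W
n=11: →10(W), 7(W) — all W, so L
n=12: →11(L), so W
n=13: →12(W), 9(W) — all W, so L
n=14: →13(L), so W
n=15: →11(L), so W
n=16: →15(W), 12(W) — all W, so L
n=17: →16(L), so W
n=18: →17(W), 14(W) — all W, so L
n=19: →18(L), so W
From 19, the L positions reachable in one move are: 18.

Remove 1, leaving 18.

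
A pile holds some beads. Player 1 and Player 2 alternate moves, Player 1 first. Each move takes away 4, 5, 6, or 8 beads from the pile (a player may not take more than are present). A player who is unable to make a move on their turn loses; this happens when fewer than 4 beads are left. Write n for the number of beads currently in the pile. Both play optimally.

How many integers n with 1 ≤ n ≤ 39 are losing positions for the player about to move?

15

Work bottom-up. With no move the player to move loses. Otherwise the position is W if at least one move leads to an L position for the opponent, and L if every move leads to a W.
n=0: no move → L
n=1: no move → L
n=2: no move → L
n=3: no move → L
n=4: W (go to 0, an L position)
n=5: W (go to 1, an L position)
n=6: W (go to 2, an L position)
n=7: W (go to 3, an L position)
n=8: W (go to 3, an L position)
n=9: W (go to 3, an L position)
n=10: W (go to 2, an L position)
n=11: W (go to 3, an L position)
n=12: L (options 8(W), 7(W), 6(W), 4(W) are all W)
n=13: L (options 9(W), 8(W), 7(W), 5(W) are all W)
n=14: L (options 10(W), 9(W), 8(W), 6(W) are all W)
n=15: L (options 11(W), 10(W), 9(W), 7(W) are all W)
n=16: W (go to 12, an L position)
n=17: W (go to 13, an L position)
n=18: W (go to 14, an L position)
n=19: W (go to 15, an L position)
n=20: W (go to 15, an L position)
n=21: W (go to 15, an L position)
n=22: W (go to 14, an L position)
n=23: W (go to 15, an L position)
n=24: L (options 20(W), 19(W), 18(W), 16(W) are all W)
n=25: L (options 21(W), 20(W), 19(W), 17(W) are all W)
n=26: L (options 22(W), 21(W), 20(W), 18(W) are all W)
n=27: L (options 23(W), 22(W), 21(W), 19(W) are all W)
n=28: W (go to 24, an L position)
n=29: W (go to 25, an L position)
n=30: W (go to 26, an L position)
n=31: W (go to 27, an L position)
n=32: W (go to 27, an L position)
n=33: W (go to 27, an L position)
n=34: W (go to 26, an L position)
n=35: W (go to 27, an L position)
n=36: L (options 32(W), 31(W), 30(W), 28(W) are all W)
n=37: L (options 33(W), 32(W), 31(W), 29(W) are all W)
n=38: L (options 34(W), 33(W), 32(W), 30(W) are all W)
n=39: L (options 35(W), 34(W), 33(W), 31(W) are all W)
L entries with 1 ≤ n ≤ 39 (n=0 is outside the asked range and is not counted): n = 1, 2, 3, 12, 13, 14, 15, 24, 25, 26, 27, 36, 37, 38, 39; that makes 15.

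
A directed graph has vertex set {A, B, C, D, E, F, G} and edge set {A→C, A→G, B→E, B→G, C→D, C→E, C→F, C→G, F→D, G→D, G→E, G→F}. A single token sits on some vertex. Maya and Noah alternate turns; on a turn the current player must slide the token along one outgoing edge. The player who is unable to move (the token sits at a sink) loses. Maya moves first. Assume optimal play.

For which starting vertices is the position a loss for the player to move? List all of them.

A, D, E

Work bottom-up. With no move the player to move loses. Otherwise the position is W if at least one move leads to an L position for the opponent, and L if every move leads to a W.
Every edge goes from a vertex to one that appears earlier in the order E, D, F, G, C, A, B, so processing vertices in that order labels each vertex after all of its successors.
E: no outgoing edge → L
D: no outgoing edge → L
F: reaches L-position D → W
G: reaches L-position D → W
C: reaches L-position D → W
A: only reaches C(W), G(W), all W → L
B: reaches L-position E → W
Reading off the rows marked L gives the requested list; there are 3 such vertices.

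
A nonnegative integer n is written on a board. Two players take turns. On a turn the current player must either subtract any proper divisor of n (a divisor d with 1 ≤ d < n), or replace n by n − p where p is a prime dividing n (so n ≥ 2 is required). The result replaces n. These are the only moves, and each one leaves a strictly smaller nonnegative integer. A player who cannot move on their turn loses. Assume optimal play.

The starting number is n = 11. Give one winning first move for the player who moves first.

Use the standard recursion: the mover loses at a terminal position; elsewhere, the mover wins exactly when some move hands the opponent an L position.
n=0: no move → L
n=1: no move → L
n=2: →0(L), so W
n=3: →0(L), so W
n=4: →2(W), 3(W) — all W, so L
n=5: →0(L), so W
n=6: →4(L), so W
n=7: →0(L), so W
n=8: →4(L), so W
n=9: →6(W), 8(W) — all W, so L
n=10: →9(L), so W
n=11: →0(L), so W
From 11, the L positions reachable in one move are: 0.

Move to 0.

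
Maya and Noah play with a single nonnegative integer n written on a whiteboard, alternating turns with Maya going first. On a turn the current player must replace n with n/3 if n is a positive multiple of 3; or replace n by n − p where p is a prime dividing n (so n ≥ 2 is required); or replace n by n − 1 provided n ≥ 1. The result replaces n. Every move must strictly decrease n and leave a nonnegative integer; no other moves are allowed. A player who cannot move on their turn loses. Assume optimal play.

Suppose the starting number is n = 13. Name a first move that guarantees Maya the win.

Move to 0.

Build the W/L table. Terminal = L. A non-terminal position is W if it has a move to some L; otherwise it is L.
n=0: no move → L
n=1: reaches L-position 0 → W
n=2: reaches L-position 0 → W
n=3: reaches L-position 0 → W
n=4: only reaches 2(W), 3(W), all W → L
n=5: reaches L-position 0 → W
n=6: reaches L-position 4 → W
n=7: reaches L-position 0 → W
n=8: only reaches 6(W), 7(W), all W → L
n=9: reaches L-position 8 → W
n=10: reaches L-position 8 → W
n=11: reaches L-position 0 → W
n=12: reaches L-position 4 → W
n=13: reaches L-position 0 → W
From 13, the L positions reachable in one move are: 0.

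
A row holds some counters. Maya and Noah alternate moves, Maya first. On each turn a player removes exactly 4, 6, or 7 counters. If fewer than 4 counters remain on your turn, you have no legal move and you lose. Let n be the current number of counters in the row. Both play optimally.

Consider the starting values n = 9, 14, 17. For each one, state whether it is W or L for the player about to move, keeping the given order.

9: W, 14: L, 17: W

Label each position W (a win for the player to move) or L (a loss). A position with no legal move is L; any other position is W exactly when some move reaches an L, and L when every move reaches a W.
n=0: no move → L
n=1: no move → L
n=2: no move → L
n=3: no move → L
n=4: →0(L), so W
n=5: →1(L), so W
n=6: →2(L), so W
n=7: →3(L), so W
n=8: →2(L), so W
n=9: →3(L), so W
n=10: →3(L), so W
n=11: →7(W), 5(W), 4(W) — all W, so L
n=12: →8(W), 6(W), 5(W) — all W, so L
n=13: →9(W), 7(W), 6(W) — all W, so L
n=14: →10(W), 8(W), 7(W) — all W, so L
n=15: →11(L), so W
n=16: →12(L), so W
n=17: →13(L), so W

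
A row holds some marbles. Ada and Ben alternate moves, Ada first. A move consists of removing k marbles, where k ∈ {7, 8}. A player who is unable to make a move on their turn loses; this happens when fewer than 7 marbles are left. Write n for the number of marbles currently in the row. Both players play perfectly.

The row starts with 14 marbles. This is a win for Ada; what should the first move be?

Build the W/L table. Terminal = L. A non-terminal position is W if it has a move to some L; otherwise it is L.
n=0: no move → L
n=1: no move → L
n=2: no move → L
n=3: no move → L
n=4: no move → L
n=5: no move → L
n=6: no move → L
n=7: W (go to 0, an L position)
n=8: W (go to 1, an L position)
n=9: W (go to 2, an L position)
n=10: W (go to 3, an L position)
n=11: W (go to 4, an L position)
n=12: W (go to 5, an L position)
n=13: W (go to 6, an L position)
n=14: W (go to 6, an L position)
From 14, the L positions reachable in one move are: 6.

Remove 8, leaving 6.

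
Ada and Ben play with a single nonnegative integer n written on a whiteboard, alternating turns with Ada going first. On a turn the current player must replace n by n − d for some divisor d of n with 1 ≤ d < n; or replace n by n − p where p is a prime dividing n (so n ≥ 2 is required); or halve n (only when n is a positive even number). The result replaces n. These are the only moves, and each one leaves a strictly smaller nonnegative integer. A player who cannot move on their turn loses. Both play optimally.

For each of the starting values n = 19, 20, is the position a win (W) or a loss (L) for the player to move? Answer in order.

Positions with no move are L. A position that does have a move is losing for the player to move precisely when every available move leads to a winning position for the opponent. Fill in the labels:
n=0: no move → L
n=1: no move → L
n=2: W (go to 0, an L position)
n=3: W (go to 0, an L position)
n=4: L (options 2(W), 3(W) are all W)
n=5: W (go to 0, an L position)
n=6: W (go to 4, an L position)
n=7: W (go to 0, an L position)
n=8: W (go to 4, an L position)
n=9: L (options 6(W), 8(W) are all W)
n=10: W (go to 9, an L position)
n=11: W (go to 0, an L position)
n=12: W (go to 9, an L position)
n=13: W (go to 0, an L position)
n=14: L (options 7(W), 12(W), 13(W) are all W)
n=15: W (go to 14, an L position)
n=16: W (go to 14, an L position)
n=17: W (go to 0, an L position)
n=18: W (go to 9, an L position)
n=19: W (go to 0, an L position)
n=20: L (options 10(W), 15(W), 16(W), 18(W), 19(W) are all W)

19: W, 20: L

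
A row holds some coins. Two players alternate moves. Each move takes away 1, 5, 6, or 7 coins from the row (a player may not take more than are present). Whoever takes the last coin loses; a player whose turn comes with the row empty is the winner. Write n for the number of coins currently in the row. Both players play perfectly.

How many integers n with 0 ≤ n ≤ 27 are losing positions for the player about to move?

8

Work bottom-up. With no move the player to move wins. Otherwise the position is W if at least one move leads to an L position for the opponent, and L if every move leads to a W.
n=0: no move; the opponent has just taken the last coin and therefore loses → W
n=1: L (sole option 0(W) is W)
n=2: W (go to 1, an L position)
n=3: L (sole option 2(W) is W)
n=4: W (go to 3, an L position)
n=5: L (options 4(W), 0(W) are all W)
n=6: W (go to 5, an L position)
n=7: W (go to 1, an L position)
n=8: W (go to 3, an L position)
n=9: W (go to 3, an L position)
n=10: W (go to 5, an L position)
n=11: W (go to 5, an L position)
n=12: W (go to 5, an L position)
n=13: L (options 12(W), 8(W), 7(W), 6(W) are all W)
n=14: W (go to 13, an L position)
n=15: L (options 14(W), 10(W), 9(W), 8(W) are all W)
n=16: W (go to 15, an L position)
n=17: L (options 16(W), 12(W), 11(W), 10(W) are all W)
n=18: W (go to 17, an L position)
n=19: W (go to 13, an L position)
n=20: W (go to 15, an L position)
n=21: W (go to 15, an L position)
n=22: W (go to 17, an L position)
n=23: W (go to 17, an L position)
n=24: W (go to 17, an L position)
n=25: L (options 24(W), 20(W), 19(W), 18(W) are all W)
n=26: W (go to 25, an L position)
n=27: L (options 26(W), 22(W), 21(W), 20(W) are all W)
L entries with 0 ≤ n ≤ 27: n = 1, 3, 5, 13, 15, 17, 25, 27; that makes 8.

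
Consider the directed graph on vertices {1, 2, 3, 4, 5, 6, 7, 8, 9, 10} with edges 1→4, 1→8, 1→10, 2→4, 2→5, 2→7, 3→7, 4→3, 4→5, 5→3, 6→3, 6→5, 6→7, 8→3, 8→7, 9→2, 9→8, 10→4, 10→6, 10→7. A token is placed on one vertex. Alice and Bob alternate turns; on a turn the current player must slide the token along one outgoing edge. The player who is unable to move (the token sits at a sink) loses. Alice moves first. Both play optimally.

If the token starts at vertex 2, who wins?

Alice wins.

Build the W/L table. Terminal = L. A non-terminal position is W if it has a move to some L; otherwise it is L.
Every edge goes from a vertex to one that appears earlier in the order 7, 3, 5, 6, 4, 2, 10, 8, 9, 1, so processing vertices in that order labels each vertex after all of its successors.
7: no outgoing edge → L
3: reaches L-position 7 → W
5: only reaches 3(W), which is W → L
6: reaches L-position 5 → W
4: reaches L-position 5 → W
2: reaches L-position 5 → W
10: reaches L-position 7 → W
8: reaches L-position 7 → W
9: only reaches 8(W), 2(W), all W → L
1: only reaches 8(W), 10(W), 4(W), all W → L
The starting position 2 is W: Alice should move to 5, handing over an L position.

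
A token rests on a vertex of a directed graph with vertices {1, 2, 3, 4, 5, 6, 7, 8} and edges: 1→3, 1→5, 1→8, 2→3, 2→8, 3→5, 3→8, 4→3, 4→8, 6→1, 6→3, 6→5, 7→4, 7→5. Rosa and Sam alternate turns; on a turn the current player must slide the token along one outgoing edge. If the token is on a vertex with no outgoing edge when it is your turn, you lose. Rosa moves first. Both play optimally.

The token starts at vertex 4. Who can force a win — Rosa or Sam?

Rosa wins.

Compute win/loss labels from the base case upward. A position with no move is L. Any other position is W if it can reach an L in one move, else L.
Every edge goes from a vertex to one that appears earlier in the order 5, 8, 3, 4, 7, 2, 1, 6, so processing vertices in that order labels each vertex after all of its successors.
5: no outgoing edge → L
8: no outgoing edge → L
3: →8(L), so W
4: →8(L), so W
7: →5(L), so W
2: →8(L), so W
1: →8(L), so W
6: →5(L), so W
The starting position 4 is W: Rosa should move to 8, handing over an L position.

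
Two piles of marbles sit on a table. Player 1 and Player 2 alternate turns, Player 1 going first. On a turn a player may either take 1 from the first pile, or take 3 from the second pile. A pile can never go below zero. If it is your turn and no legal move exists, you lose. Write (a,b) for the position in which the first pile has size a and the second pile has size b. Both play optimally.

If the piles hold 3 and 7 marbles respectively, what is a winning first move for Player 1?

Compute win/loss labels from the base case upward. A position with no move is L. Any other position is W if it can reach an L in one move, else L.
No move ever increases a pile, so every position that can arise here has a ≤ 3 and b ≤ 7; it is enough to label the cells with 0 ≤ a ≤ 3 and 0 ≤ b ≤ 7.
Every move lowers a or b (never raises either), so fill the grid row by row in increasing a, and left to right within a row: each cell's successors are then already labelled.
      b=0  b=1  b=2  b=3  b=4  b=5  b=6  b=7
a=0:    L    L    L    W    W    W    L    L
a=1:    W    W    W    L    L    L    W    W
a=2:    L    L    L    W    W    W    L    L
a=3:    W    W    W    L    L    L    W    W
Cells with no legal move (terminal, hence L): (0,0), (0,1), (0,2).
The remaining L cells, each justified by listing all of its moves:
(0,6): →(0,3)(W) only, which is W, so L
(0,7): →(0,4)(W) only, which is W, so L
(1,3): →(0,3)(W), (1,0)(W) — all W, so L
(1,4): →(0,4)(W), (1,1)(W) — all W, so L
(1,5): →(0,5)(W), (1,2)(W) — all W, so L
(2,0): →(1,0)(W) only, which is W, so L
(2,1): →(1,1)(W) only, which is W, so L
(2,2): →(1,2)(W) only, which is W, so L
(2,6): →(1,6)(W), (2,3)(W) — all W, so L
(2,7): →(1,7)(W), (2,4)(W) — all W, so L
(3,3): →(2,3)(W), (3,0)(W) — all W, so L
(3,4): →(2,4)(W), (3,1)(W) — all W, so L
(3,5): →(2,5)(W), (3,2)(W) — all W, so L
Every other cell has at least one move into one of the L cells above, so it is W.
From (3,7), the L positions reachable in one move are: (2,7), (3,4). Any move reaching one of these is winning.

Move to (2,7).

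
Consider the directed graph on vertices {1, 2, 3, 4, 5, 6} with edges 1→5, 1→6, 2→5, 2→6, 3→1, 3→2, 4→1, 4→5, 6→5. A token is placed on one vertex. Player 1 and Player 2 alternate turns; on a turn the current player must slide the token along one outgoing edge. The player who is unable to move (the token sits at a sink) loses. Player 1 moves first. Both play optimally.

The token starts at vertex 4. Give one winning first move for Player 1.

Move to 5.

Classify positions by backward induction: terminal positions (no move available) are L. From any other position, the mover wins iff some move reaches an L.
Every edge goes from a vertex to one that appears earlier in the order 5, 6, 1, 2, 3, 4, so processing vertices in that order labels each vertex after all of its successors.
5: no outgoing edge → L
6: reaches L-position 5 → W
1: reaches L-position 5 → W
2: reaches L-position 5 → W
3: only reaches 2(W), 1(W), all W → L
4: reaches L-position 5 → W
From 4, the L positions reachable in one move are: 5.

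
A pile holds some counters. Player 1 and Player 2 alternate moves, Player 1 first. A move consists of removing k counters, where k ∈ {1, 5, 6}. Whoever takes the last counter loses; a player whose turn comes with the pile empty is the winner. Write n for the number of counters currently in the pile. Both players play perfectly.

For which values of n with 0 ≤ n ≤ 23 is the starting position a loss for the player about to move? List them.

Classify positions by backward induction: terminal positions (no move available) are W. From any other position, the mover wins iff some move reaches an L.
n=0: no move; the opponent has just taken the last counter and therefore loses → W
n=1: only reaches 0(W), which is W → L
n=2: reaches L-position 1 → W
n=3: only reaches 2(W), which is W → L
n=4: reaches L-position 3 → W
n=5: only reaches 4(W), 0(W), all W → L
n=6: reaches L-position 5 → W
n=7: reaches L-position 1 → W
n=8: reaches L-position 3 → W
n=9: reaches L-position 3 → W
n=10: reaches L-position 5 → W
n=11: reaches L-position 5 → W
n=12: only reaches 11(W), 7(W), 6(W), all W → L
n=13: reaches L-position 12 → W
n=14: only reaches 13(W), 9(W), 8(W), all W → L
n=15: reaches L-position 14 → W
n=16: only reaches 15(W), 11(W), 10(W), all W → L
n=17: reaches L-position 16 → W
n=18: reaches L-position 12 → W
n=19: reaches L-position 14 → W
n=20: reaches L-position 14 → W
n=21: reaches L-position 16 → W
n=22: reaches L-position 16 → W
n=23: only reaches 22(W), 18(W), 17(W), all W → L
Reading off the rows marked L gives the requested list; there are 7 such values of n.

1, 3, 5, 12, 14, 16, 23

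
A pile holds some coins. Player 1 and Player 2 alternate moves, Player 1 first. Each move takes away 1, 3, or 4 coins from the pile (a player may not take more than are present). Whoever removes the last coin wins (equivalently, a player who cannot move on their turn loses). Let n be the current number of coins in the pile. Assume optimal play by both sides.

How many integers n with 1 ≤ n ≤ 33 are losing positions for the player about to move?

9

Compute win/loss labels from the base case upward. A position with no move is L. Any other position is W if it can reach an L in one move, else L.
n=0: no move → L
n=1: W (go to 0, an L position)
n=2: L (sole option 1(W) is W)
n=3: W (go to 2, an L position)
n=4: W (go to 0, an L position)
n=5: W (go to 2, an L position)
n=6: W (go to 2, an L position)
n=7: L (options 6(W), 4(W), 3(W) are all W)
n=8: W (go to 7, an L position)
n=9: L (options 8(W), 6(W), 5(W) are all W)
n=10: W (go to 9, an L position)
n=11: W (go to 7, an L position)
n=12: W (go to 9, an L position)
n=13: W (go to 9, an L position)
n=14: L (options 13(W), 11(W), 10(W) are all W)
n=15: W (go to 14, an L position)
n=16: L (options 15(W), 13(W), 12(W) are all W)
n=17: W (go to 16, an L position)
n=18: W (go to 14, an L position)
n=19: W (go to 16, an L position)
n=20: W (go to 16, an L position)
n=21: L (options 20(W), 18(W), 17(W) are all W)
n=22: W (go to 21, an L position)
n=23: L (options 22(W), 20(W), 19(W) are all W)
n=24: W (go to 23, an L position)
n=25: W (go to 21, an L position)
n=26: W (go to 23, an L position)
n=27: W (go to 23, an L position)
n=28: L (options 27(W), 25(W), 24(W) are all W)
n=29: W (go to 28, an L position)
n=30: L (options 29(W), 27(W), 26(W) are all W)
n=31: W (go to 30, an L position)
n=32: W (go to 28, an L position)
n=33: W (go to 30, an L position)
L entries with 1 ≤ n ≤ 33 (n=0 is outside the asked range and is not counted): n = 2, 7, 9, 14, 16, 21, 23, 28, 30; that makes 9.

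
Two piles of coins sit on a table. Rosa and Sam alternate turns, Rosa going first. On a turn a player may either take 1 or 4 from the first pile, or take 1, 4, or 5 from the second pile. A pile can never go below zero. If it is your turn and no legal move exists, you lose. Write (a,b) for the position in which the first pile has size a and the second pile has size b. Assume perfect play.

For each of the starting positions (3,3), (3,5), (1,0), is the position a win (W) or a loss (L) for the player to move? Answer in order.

Compute win/loss labels from the base case upward. A position with no move is L. Any other position is W if it can reach an L in one move, else L.
No move ever increases a pile, so every position that can arise here has a ≤ 3 and b ≤ 5; it is enough to label the cells with 0 ≤ a ≤ 3 and 0 ≤ b ≤ 5.
Every move lowers a or b (never raises either), so fill the grid row by row in increasing a, and left to right within a row: each cell's successors are then already labelled.
      b=0  b=1  b=2  b=3  b=4  b=5
a=0:    L    W    L    W    W    W
a=1:    W    L    W    L    W    W
a=2:    L    W    L    W    W    W
a=3:    W    L    W    L    W    W
Cells with no legal move (terminal, hence L): (0,0).
The remaining L cells, each justified by listing all of its moves:
(0,2): L (sole option (0,1)(W) is W)
(1,1): L (options (0,1)(W), (1,0)(W) are all W)
(1,3): L (options (0,3)(W), (1,2)(W) are all W)
(2,0): L (sole option (1,0)(W) is W)
(2,2): L (options (1,2)(W), (2,1)(W) are all W)
(3,1): L (options (2,1)(W), (3,0)(W) are all W)
(3,3): L (options (2,3)(W), (3,2)(W) are all W)
Every other cell has at least one move into one of the L cells above, so it is W.
(3,3): one of the L cells justified above, so L
(3,5): the move to (3,1) reaches an L cell, so W
(1,0): the move to (0,0) reaches an L cell, so W

(3,3): L, (3,5): W, (1,0): W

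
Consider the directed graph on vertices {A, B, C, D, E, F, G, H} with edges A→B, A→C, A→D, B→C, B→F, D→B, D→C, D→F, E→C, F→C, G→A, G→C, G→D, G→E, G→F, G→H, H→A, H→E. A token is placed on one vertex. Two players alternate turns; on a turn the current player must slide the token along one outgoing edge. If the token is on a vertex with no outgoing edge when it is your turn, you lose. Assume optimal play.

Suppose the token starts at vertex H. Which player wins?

Work bottom-up. With no move the player to move loses. Otherwise the position is W if at least one move leads to an L position for the opponent, and L if every move leads to a W.
Every edge goes from a vertex to one that appears earlier in the order C, F, B, D, A, E, H, G, so processing vertices in that order labels each vertex after all of its successors.
C: no outgoing edge → L
F: W (go to C, an L position)
B: W (go to C, an L position)
D: W (go to C, an L position)
A: W (go to C, an L position)
E: W (go to C, an L position)
H: L (options E(W), A(W) are all W)
G: W (go to H, an L position)
The starting position H is L: whatever the player to move does, the opponent receives a W position.

The second player wins.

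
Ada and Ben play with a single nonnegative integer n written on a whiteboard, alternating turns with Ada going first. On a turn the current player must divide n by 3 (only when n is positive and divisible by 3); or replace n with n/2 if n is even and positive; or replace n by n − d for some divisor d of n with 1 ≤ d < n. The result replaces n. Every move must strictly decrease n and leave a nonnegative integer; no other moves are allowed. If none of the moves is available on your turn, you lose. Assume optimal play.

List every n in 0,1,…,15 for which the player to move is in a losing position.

0, 1, 4, 7, 9, 11, 13, 15

Use the standard recursion: the mover loses at a terminal position; elsewhere, the mover wins exactly when some move hands the opponent an L position.
n=0: no move → L
n=1: no move → L
n=2: can move to 1, which is L ⇒ W
n=3: can move to 1, which is L ⇒ W
n=4: moves to 2(W), 3(W); every one is W ⇒ L
n=5: can move to 4, which is L ⇒ W
n=6: can move to 4, which is L ⇒ W
n=7: the only move is to 6(W), a W ⇒ L
n=8: can move to 4, which is L ⇒ W
n=9: moves to 3(W), 6(W), 8(W); every one is W ⇒ L
n=10: can move to 9, which is L ⇒ W
n=11: the only move is to 10(W), a W ⇒ L
n=12: can move to 4, which is L ⇒ W
n=13: the only move is to 12(W), a W ⇒ L
n=14: can move to 7, which is L ⇒ W
n=15: moves to 5(W), 10(W), 12(W), 14(W); every one is W ⇒ L
Reading off the rows marked L gives the requested list; there are 8 such values of n.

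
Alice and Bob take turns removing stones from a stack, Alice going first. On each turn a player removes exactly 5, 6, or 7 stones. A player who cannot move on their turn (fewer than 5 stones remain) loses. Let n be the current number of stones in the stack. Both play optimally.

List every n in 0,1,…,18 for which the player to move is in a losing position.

0, 1, 2, 3, 4, 12, 13, 14, 15, 16

Compute win/loss labels from the base case upward. A position with no move is L. Any other position is W if it can reach an L in one move, else L.
n=0: no move → L
n=1: no move → L
n=2: no move → L
n=3: no move → L
n=4: no move → L
n=5: →0(L), so W
n=6: →1(L), so W
n=7: →2(L), so W
n=8: →3(L), so W
n=9: →4(L), so W
n=10: →4(L), so W
n=11: →4(L), so W
n=12: →7(W), 6(W), 5(W) — all W, so L
n=13: →8(W), 7(W), 6(W) — all W, so L
n=14: →9(W), 8(W), 7(W) — all W, so L
n=15: →10(W), 9(W), 8(W) — all W, so L
n=16: →11(W), 10(W), 9(W) — all W, so L
n=17: →12(L), so W
n=18: →13(L), so W
Reading off the rows marked L gives the requested list; there are 10 such values of n.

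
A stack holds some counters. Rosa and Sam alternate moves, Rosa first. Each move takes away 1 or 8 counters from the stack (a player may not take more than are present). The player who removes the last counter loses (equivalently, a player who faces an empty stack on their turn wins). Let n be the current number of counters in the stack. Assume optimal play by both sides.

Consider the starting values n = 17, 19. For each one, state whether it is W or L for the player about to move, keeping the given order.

Build the W/L table. Terminal = W. A non-terminal position is W if it has a move to some L; otherwise it is L.
n=0: no move; the opponent has just taken the last counter and therefore loses → W
n=1: the only move is to 0(W), a W ⇒ L
n=2: can move to 1, which is L ⇒ W
n=3: the only move is to 2(W), a W ⇒ L
n=4: can move to 3, which is L ⇒ W
n=5: the only move is to 4(W), a W ⇒ L
n=6: can move to 5, which is L ⇒ W
n=7: the only move is to 6(W), a W ⇒ L
n=8: can move to 7, which is L ⇒ W
n=9: can move to 1, which is L ⇒ W
n=10: moves to 9(W), 2(W); every one is W ⇒ L
n=11: can move to 10, which is L ⇒ W
n=12: moves to 11(W), 4(W); every one is W ⇒ L
n=13: can move to 12, which is L ⇒ W
n=14: moves to 13(W), 6(W); every one is W ⇒ L
n=15: can move to 14, which is L ⇒ W
n=16: moves to 15(W), 8(W); every one is W ⇒ L
n=17: can move to 16, which is L ⇒ W
n=18: can move to 10, which is L ⇒ W
n=19: moves to 18(W), 11(W); every one is W ⇒ L

17: W, 19: L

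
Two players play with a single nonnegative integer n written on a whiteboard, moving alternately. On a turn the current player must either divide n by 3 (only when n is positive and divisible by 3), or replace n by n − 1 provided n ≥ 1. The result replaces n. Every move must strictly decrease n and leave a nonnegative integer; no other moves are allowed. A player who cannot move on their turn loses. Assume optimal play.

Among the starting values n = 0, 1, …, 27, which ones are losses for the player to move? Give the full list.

0, 2, 4, 7, 9, 11, 13, 15, 17, 19, 22, 24, 26

Work bottom-up. With no move the player to move loses. Otherwise the position is W if at least one move leads to an L position for the opponent, and L if every move leads to a W.
n=0: no move → L
n=1: W (go to 0, an L position)
n=2: L (sole option 1(W) is W)
n=3: W (go to 2, an L position)
n=4: L (sole option 3(W) is W)
n=5: W (go to 4, an L position)
n=6: W (go to 2, an L position)
n=7: L (sole option 6(W) is W)
n=8: W (go to 7, an L position)
n=9: L (options 3(W), 8(W) are all W)
n=10: W (go to 9, an L position)
n=11: L (sole option 10(W) is W)
n=12: W (go to 4, an L position)
n=13: L (sole option 12(W) is W)
n=14: W (go to 13, an L position)
n=15: L (options 5(W), 14(W) are all W)
n=16: W (go to 15, an L position)
n=17: L (sole option 16(W) is W)
n=18: W (go to 17, an L position)
n=19: L (sole option 18(W) is W)
n=20: W (go to 19, an L position)
n=21: W (go to 7, an L position)
n=22: L (sole option 21(W) is W)
n=23: W (go to 22, an L position)
n=24: L (options 8(W), 23(W) are all W)
n=25: W (go to 24, an L position)
n=26: L (sole option 25(W) is W)
n=27: W (go to 9, an L position)
Reading off the rows marked L gives the requested list; there are 13 such values of n.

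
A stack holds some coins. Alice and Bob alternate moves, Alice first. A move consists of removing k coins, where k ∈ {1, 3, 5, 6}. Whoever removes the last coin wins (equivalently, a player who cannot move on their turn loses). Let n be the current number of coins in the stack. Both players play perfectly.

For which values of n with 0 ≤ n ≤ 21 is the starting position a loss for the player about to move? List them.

Build the W/L table. Terminal = L. A non-terminal position is W if it has a move to some L; otherwise it is L.
n=0: no move → L
n=1: →0(L), so W
n=2: →1(W) only, which is W, so L
n=3: →2(L), so W
n=4: →3(W), 1(W) — all W, so L
n=5: →4(L), so W
n=6: →0(L), so W
n=7: →4(L), so W
n=8: →2(L), so W
n=9: →4(L), so W
n=10: →4(L), so W
n=11: →10(W), 8(W), 6(W), 5(W) — all W, so L
n=12: →11(L), so W
n=13: →12(W), 10(W), 8(W), 7(W) — all W, so L
n=14: →13(L), so W
n=15: →14(W), 12(W), 10(W), 9(W) — all W, so L
n=16: →15(L), so W
n=17: →11(L), so W
n=18: →15(L), so W
n=19: →13(L), so W
n=20: →15(L), so W
n=21: →15(L), so W
The losing starting values of n are exactly the entries labelled L in this table (6 of them).

0, 2, 4, 11, 13, 15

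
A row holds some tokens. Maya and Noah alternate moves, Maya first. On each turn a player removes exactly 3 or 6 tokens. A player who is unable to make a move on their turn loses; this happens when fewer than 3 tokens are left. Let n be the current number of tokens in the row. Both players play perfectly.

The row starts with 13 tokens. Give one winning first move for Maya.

Compute win/loss labels from the base case upward. A position with no move is L. Any other position is W if it can reach an L in one move, else L.
n=0: no move → L
n=1: no move → L
n=2: no move → L
n=3: W (go to 0, an L position)
n=4: W (go to 1, an L position)
n=5: W (go to 2, an L position)
n=6: W (go to 0, an L position)
n=7: W (go to 1, an L position)
n=8: W (go to 2, an L position)
n=9: L (options 6(W), 3(W) are all W)
n=10: L (options 7(W), 4(W) are all W)
n=11: L (options 8(W), 5(W) are all W)
n=12: W (go to 9, an L position)
n=13: W (go to 10, an L position)
From 13, the L positions reachable in one move are: 10.

Remove 3, leaving 10.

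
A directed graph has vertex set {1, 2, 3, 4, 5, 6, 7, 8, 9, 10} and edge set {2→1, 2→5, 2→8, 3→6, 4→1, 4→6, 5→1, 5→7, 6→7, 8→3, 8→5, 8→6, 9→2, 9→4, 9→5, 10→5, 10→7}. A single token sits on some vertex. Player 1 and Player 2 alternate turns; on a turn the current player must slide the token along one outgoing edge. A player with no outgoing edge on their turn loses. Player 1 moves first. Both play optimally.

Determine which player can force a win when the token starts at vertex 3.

Use the standard recursion: the mover loses at a terminal position; elsewhere, the mover wins exactly when some move hands the opponent an L position.
Every edge goes from a vertex to one that appears earlier in the order 7, 1, 6, 3, 5, 8, 2, 4, 10, 9, so processing vertices in that order labels each vertex after all of its successors.
7: no outgoing edge → L
1: no outgoing edge → L
6: W (go to 7, an L position)
3: L (sole option 6(W) is W)
5: W (go to 1, an L position)
8: W (go to 3, an L position)
2: W (go to 1, an L position)
4: W (go to 1, an L position)
10: W (go to 7, an L position)
9: L (options 4(W), 2(W), 5(W) are all W)
The starting position 3 is L: whatever Player 1 does, the opponent receives a W position.

Player 2 wins.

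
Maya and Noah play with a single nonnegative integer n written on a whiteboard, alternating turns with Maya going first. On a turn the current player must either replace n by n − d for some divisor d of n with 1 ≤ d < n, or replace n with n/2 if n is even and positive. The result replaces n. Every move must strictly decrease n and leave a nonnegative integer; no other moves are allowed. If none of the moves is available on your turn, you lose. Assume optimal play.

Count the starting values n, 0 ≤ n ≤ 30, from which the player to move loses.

Compute win/loss labels from the base case upward. A position with no move is L. Any other position is W if it can reach an L in one move, else L.
n=0: no move → L
n=1: no move → L
n=2: W (go to 1, an L position)
n=3: L (sole option 2(W) is W)
n=4: W (go to 3, an L position)
n=5: L (sole option 4(W) is W)
n=6: W (go to 3, an L position)
n=7: L (sole option 6(W) is W)
n=8: W (go to 7, an L position)
n=9: L (options 6(W), 8(W) are all W)
n=10: W (go to 5, an L position)
n=11: L (sole option 10(W) is W)
n=12: W (go to 9, an L position)
n=13: L (sole option 12(W) is W)
n=14: W (go to 7, an L position)
n=15: L (options 10(W), 12(W), 14(W) are all W)
n=16: W (go to 15, an L position)
n=17: L (sole option 16(W) is W)
n=18: W (go to 9, an L position)
n=19: L (sole option 18(W) is W)
n=20: W (go to 15, an L position)
n=21: L (options 14(W), 18(W), 20(W) are all W)
n=22: W (go to 11, an L position)
n=23: L (sole option 22(W) is W)
n=24: W (go to 21, an L position)
n=25: L (options 20(W), 24(W) are all W)
n=26: W (go to 13, an L position)
n=27: L (options 18(W), 24(W), 26(W) are all W)
n=28: W (go to 21, an L position)
n=29: L (sole option 28(W) is W)
n=30: W (go to 15, an L position)
L entries with 0 ≤ n ≤ 30: n = 0, 1, 3, 5, 7, 9, 11, 13, 15, 17, 19, 21, 23, 25, 27, 29; that makes 16.

16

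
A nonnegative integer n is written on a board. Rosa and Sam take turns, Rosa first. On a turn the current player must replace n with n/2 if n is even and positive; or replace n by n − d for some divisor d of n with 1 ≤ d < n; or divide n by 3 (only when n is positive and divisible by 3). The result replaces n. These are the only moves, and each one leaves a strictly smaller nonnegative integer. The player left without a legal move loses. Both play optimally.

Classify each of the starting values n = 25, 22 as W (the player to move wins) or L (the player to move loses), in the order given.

25: L, 22: W

Work bottom-up. With no move the player to move loses. Otherwise the position is W if at least one move leads to an L position for the opponent, and L if every move leads to a W.
n=0: no move → L
n=1: no move → L
n=2: W (go to 1, an L position)
n=3: W (go to 1, an L position)
n=4: L (options 2(W), 3(W) are all W)
n=5: W (go to 4, an L position)
n=6: W (go to 4, an L position)
n=7: L (sole option 6(W) is W)
n=8: W (go to 4, an L position)
n=9: L (options 3(W), 6(W), 8(W) are all W)
n=10: W (go to 9, an L position)
n=11: L (sole option 10(W) is W)
n=12: W (go to 4, an L position)
n=13: L (sole option 12(W) is W)
n=14: W (go to 7, an L position)
n=15: L (options 5(W), 10(W), 12(W), 14(W) are all W)
n=16: W (go to 15, an L position)
n=17: L (sole option 16(W) is W)
n=18: W (go to 9, an L position)
n=19: L (sole option 18(W) is W)
n=20: W (go to 15, an L position)
n=21: W (go to 7, an L position)
n=22: W (go to 11, an L position)
n=23: L (sole option 22(W) is W)
n=24: W (go to 23, an L position)
n=25: L (options 20(W), 24(W) are all W)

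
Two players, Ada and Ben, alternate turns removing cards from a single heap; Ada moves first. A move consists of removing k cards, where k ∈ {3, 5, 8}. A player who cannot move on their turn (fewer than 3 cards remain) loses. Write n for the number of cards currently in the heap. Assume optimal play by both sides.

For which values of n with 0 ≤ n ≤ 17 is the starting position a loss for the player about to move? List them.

0, 1, 2, 11, 12, 13

Compute win/loss labels from the base case upward. A position with no move is L. Any other position is W if it can reach an L in one move, else L.
n=0: no move → L
n=1: no move → L
n=2: no move → L
n=3: reaches L-position 0 → W
n=4: reaches L-position 1 → W
n=5: reaches L-position 2 → W
n=6: reaches L-position 1 → W
n=7: reaches L-position 2 → W
n=8: reaches L-position 0 → W
n=9: reaches L-position 1 → W
n=10: reaches L-position 2 → W
n=11: only reaches 8(W), 6(W), 3(W), all W → L
n=12: only reaches 9(W), 7(W), 4(W), all W → L
n=13: only reaches 10(W), 8(W), 5(W), all W → L
n=14: reaches L-position 11 → W
n=15: reaches L-position 12 → W
n=16: reaches L-position 13 → W
n=17: reaches L-position 12 → W
Reading off the rows marked L gives the requested list; there are 6 such values of n.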